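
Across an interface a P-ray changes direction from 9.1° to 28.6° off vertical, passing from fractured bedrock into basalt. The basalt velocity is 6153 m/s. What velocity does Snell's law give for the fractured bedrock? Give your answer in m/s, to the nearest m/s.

sin 9.1° = 0.1582; sin 28.6° = 0.4787.
V₁ = V₂·(sin θ₁/sin θ₂) = 6153·(0.1582/0.4787) = 2032.93 m/s.

2033 m/s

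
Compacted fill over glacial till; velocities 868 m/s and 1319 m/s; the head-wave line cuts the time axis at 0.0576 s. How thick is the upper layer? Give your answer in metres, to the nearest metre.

h = tᵢ·V₁·V₂ / (2·√(V₂²−V₁²)).
√(V₂²−V₁²) = √(1319² − 868²) = 993.1 m/s.
h = 0.0576 s × 868 × 1319 / (2 × 993.1) = 33.20 m.

33 m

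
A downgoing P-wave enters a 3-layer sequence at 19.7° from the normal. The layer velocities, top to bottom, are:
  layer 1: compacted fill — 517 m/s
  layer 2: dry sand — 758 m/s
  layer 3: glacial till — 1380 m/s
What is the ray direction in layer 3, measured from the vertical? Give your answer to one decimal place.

Snell's law across each interface conserves sin θ / V, so sin θ_3 = V_3·sin θ₁/V₁.
sin θ_3 = 1380 × sin 19.7° / 517 = 0.8998.
θ_3 = 64.13° from the vertical.

64.1°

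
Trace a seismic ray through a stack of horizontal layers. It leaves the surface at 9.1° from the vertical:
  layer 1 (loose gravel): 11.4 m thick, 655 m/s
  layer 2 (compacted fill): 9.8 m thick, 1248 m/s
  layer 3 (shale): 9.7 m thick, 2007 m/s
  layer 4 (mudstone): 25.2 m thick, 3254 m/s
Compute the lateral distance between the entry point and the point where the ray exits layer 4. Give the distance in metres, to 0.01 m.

42.31 m

Apply Snell's law at each interface; in layer i the horizontal offset is hᵢ·tan θᵢ.
Layer 1: θ = 9.10°; offset = 11.4·tan 9.10° = 1.8260 m.
Layer 2: sin θ = 1248·sin 9.1°/655 = 0.3013, θ = 17.54°; offset = 9.8·tan 17.54° = 3.0972 m.
Layer 3: sin θ = 2007·sin 9.1°/655 = 0.4846, θ = 28.99°; offset = 9.7·tan 28.99° = 5.3740 m.
Layer 4: sin θ = 3254·sin 9.1°/655 = 0.7857, θ = 51.79°; offset = 25.2·tan 51.79° = 32.0089 m.
Summing the layer offsets gives 42.3060 m.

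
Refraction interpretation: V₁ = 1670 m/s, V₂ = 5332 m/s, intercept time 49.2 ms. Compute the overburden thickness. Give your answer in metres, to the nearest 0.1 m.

43.3 m

θ_c = arcsin(1670/5332) = 18.25°; cos θ_c = 0.9497.
tᵢ = 2h cos θ_c/V₁ ⇒ h = tᵢ·V₁/(2 cos θ_c) = 0.0492·1670/(2·0.9497) = 43.26 m.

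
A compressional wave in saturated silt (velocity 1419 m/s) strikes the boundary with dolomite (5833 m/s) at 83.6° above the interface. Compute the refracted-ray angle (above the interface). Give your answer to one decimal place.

Angle from the normal: 90° − 83.6° = 6.4°.
sin θ₁/V₁ = sin θ₂/V₂ ⇒ sin θ₂ = 5833·sin 6.4°/1419 = 5833·0.1115/1419 = 0.4582.
θ₂ = arcsin 0.4582 = 27.27° from the normal.
From the interface: 90° − 27.27° = 62.73°.

62.7°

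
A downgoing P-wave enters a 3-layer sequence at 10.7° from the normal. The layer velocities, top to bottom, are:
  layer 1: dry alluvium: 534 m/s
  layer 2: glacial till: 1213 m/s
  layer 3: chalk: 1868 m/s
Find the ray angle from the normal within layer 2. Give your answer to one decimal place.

24.9°

Ray parameter p = sin 10.7° / 534 = 3.4769e-04 s/m.
sin θ_2 = p·V_2 = 3.4769e-04 × 1213 = 0.4217.
θ_2 = arcsin 0.4217 = 24.95°.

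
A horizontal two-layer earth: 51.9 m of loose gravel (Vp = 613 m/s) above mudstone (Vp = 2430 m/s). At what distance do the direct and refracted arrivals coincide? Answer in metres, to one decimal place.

134.3 m

θ_c = arcsin(613/2430) = 14.61°, so cos θ_c = 0.9677 and tᵢ = 2h cos θ_c/V₁ = 0.1639 s.
At crossover x/V₁ = x/V₂ + tᵢ ⇒ x = tᵢ/(1/V₁ − 1/V₂) = 0.16385/(1.6313e-03 − 4.1152e-04) = 134.33 m.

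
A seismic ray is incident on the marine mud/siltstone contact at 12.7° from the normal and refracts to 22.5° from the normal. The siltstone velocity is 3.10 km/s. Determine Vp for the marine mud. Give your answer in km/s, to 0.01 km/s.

1.78 km/s

sin 12.7° = 0.2198; sin 22.5° = 0.3827.
V₁ = V₂·(sin θ₁/sin θ₂) = 3.10·(0.2198/0.3827) = 1.78 km/s.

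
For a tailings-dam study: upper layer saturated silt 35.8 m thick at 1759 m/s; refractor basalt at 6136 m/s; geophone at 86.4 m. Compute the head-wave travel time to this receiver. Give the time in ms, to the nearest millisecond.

53 ms

t = x/V₂ + 2h·√(V₂²−V₁²)/(V₁V₂).
√(V₂²−V₁²) = √(6136²−1759²) = 5878.5 m/s; delay term = 2·35.8·5878.5/(1759·6136) = 0.03900 s.
t = 86.4/6136 + 0.03900 = 0.05308 s.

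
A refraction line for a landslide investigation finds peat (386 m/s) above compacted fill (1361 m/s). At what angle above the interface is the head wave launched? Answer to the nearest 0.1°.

73.5°

At critical incidence the refracted ray runs along the interface (θ₂ = 90°), so sin θ_c = V₁/V₂.
θ_c = arcsin(386/1361) = arcsin 0.2836 = 16.48°.
Measured from the interface: 90° − 16.48° = 73.52°.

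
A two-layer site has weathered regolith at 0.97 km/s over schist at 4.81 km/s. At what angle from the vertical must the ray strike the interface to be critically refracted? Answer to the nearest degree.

12°

Critical incidence: sin θ_c = V₁/V₂ = 0.97/4.81 = 0.2017.
θ_c = arcsin 0.2017 = 11.63°.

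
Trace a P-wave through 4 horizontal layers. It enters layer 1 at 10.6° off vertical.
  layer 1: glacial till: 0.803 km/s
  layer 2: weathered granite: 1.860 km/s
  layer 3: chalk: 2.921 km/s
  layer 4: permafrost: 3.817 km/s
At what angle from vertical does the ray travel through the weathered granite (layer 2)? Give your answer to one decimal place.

Ray parameter p = sin 10.6° / 0.803 = 2.2908e-01 s/km.
sin θ_2 = p·V_2 = 2.2908e-01 × 1.860 = 0.4261.
θ_2 = arcsin 0.4261 = 25.22°.

25.2°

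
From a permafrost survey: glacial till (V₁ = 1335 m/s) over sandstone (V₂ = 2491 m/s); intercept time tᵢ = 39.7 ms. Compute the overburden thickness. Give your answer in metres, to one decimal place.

31.4 m

h = tᵢ·V₁·V₂ / (2·√(V₂²−V₁²)).
√(V₂²−V₁²) = √(2491² − 1335²) = 2103.1 m/s.
h = 0.0397 s × 1335 × 2491 / (2 × 2103.1) = 31.39 m.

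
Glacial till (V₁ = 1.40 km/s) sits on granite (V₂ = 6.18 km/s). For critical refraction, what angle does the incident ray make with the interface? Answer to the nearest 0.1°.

76.9°

At critical incidence the refracted ray runs along the interface (θ₂ = 90°), so sin θ_c = V₁/V₂.
θ_c = arcsin(1.40/6.18) = arcsin 0.2265 = 13.09°.
Measured from the interface: 90° − 13.09° = 76.91°.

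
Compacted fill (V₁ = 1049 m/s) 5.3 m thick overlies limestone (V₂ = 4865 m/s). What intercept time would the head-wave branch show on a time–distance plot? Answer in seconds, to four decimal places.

θ_c = arcsin(V₁/V₂) = arcsin(1049/4865) = 12.45°; cos θ_c = 0.9765.
tᵢ = 2h·cos θ_c / V₁ = 2·5.3·0.9765 / 1049 = 0.00987 s.

0.0099 s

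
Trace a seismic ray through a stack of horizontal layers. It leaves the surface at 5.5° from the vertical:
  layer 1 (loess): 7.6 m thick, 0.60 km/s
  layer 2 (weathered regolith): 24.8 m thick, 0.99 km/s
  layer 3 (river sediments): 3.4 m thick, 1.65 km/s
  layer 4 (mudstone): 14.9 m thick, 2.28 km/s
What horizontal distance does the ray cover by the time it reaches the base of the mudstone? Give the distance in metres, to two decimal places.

11.46 m

Ray parameter p = sin 5.5° / 0.60 km/s = 1.5974e-01 s/km.
Layer 1: θ = 5.50°; offset = 7.6·tan 5.50° = 0.7318 m.
Layer 2: sin θ = p·0.99 = 0.1581 → θ = 9.10°; offset = 24.8·tan 9.10° = 3.9720 m.
Layer 3: sin θ = p·1.65 = 0.2636 → θ = 15.28°; offset = 3.4·tan 15.28° = 0.9290 m.
Layer 4: sin θ = p·2.28 = 0.3642 → θ = 21.36°; offset = 14.9·tan 21.36° = 5.8270 m.
Summing the layer offsets gives 11.4598 m.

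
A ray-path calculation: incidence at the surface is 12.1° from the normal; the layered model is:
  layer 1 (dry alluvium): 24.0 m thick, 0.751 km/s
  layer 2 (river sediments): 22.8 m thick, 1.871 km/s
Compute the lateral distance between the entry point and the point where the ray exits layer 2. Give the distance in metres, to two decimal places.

19.11 m

p = sin θ₁/V₁ = sin 12.1°/0.751 = 2.7912e-01 s/km is conserved through the stack.
Layer 1: θ = 12.10°; offset = 24.0·tan 12.10° = 5.1452 m.
Layer 2: sin θ = p·1.871 = 0.5222 → θ = 31.48°; offset = 22.8·tan 31.48° = 13.9621 m.
Total horizontal offset = 19.1072 m.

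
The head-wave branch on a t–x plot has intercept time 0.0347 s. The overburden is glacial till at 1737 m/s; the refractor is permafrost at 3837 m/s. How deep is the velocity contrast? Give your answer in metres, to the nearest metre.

34 m

h = tᵢ·V₁·V₂ / (2·√(V₂²−V₁²)).
√(V₂²−V₁²) = √(3837² − 1737²) = 3421.3 m/s.
h = 0.0347 s × 1737 × 3837 / (2 × 3421.3) = 33.80 m.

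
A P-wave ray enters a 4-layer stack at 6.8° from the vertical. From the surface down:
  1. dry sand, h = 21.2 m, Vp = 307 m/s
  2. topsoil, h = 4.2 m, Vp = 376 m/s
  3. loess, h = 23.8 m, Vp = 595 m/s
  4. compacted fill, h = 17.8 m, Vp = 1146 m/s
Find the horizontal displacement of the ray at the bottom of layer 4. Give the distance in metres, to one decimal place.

Ray parameter p = sin 6.8° / 307 m/s = 3.8568e-04 s/m.
Layer 1: θ = 6.80°; offset = 21.2·tan 6.80° = 2.528 m.
Layer 2: sin θ = p·376 = 0.1450 → θ = 8.34°; offset = 4.2·tan 8.34° = 0.616 m.
Layer 3: sin θ = p·595 = 0.2295 → θ = 13.27°; offset = 23.8·tan 13.27° = 5.611 m.
Layer 4: sin θ = p·1146 = 0.4420 → θ = 26.23°; offset = 17.8·tan 26.23° = 8.771 m.
Σ offsets = 17.526 m.

17.5 m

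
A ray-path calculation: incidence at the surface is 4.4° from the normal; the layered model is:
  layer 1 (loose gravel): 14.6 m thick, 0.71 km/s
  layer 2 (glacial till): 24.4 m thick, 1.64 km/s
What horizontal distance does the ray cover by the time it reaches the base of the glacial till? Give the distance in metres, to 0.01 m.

5.52 m

Apply Snell's law at each interface; in layer i the horizontal offset is hᵢ·tan θᵢ.
Layer 1: θ = 4.40°; offset = 14.6·tan 4.40° = 1.1234 m.
Layer 2: sin θ = 1.64·sin 4.4°/0.71 = 0.1772, θ = 10.21°; offset = 24.4·tan 10.21° = 4.3935 m.
Total horizontal offset = 5.5169 m.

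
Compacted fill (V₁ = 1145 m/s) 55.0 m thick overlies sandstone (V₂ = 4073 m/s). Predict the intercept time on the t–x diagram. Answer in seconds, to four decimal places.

0.0922 s

tᵢ = 2h·√(V₂²−V₁²)/(V₁V₂).
√(V₂²−V₁²) = √(4073²−1145²) = 3908.7 m/s.
tᵢ = 2·55.0·3908.7/(1145·4073) = 0.09220 s.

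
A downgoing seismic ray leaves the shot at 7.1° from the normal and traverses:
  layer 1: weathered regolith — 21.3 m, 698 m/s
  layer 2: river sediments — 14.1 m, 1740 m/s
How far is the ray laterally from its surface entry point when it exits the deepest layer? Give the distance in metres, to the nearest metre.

7 m

Apply Snell's law at each interface; in layer i the horizontal offset is hᵢ·tan θᵢ.
Layer 1: θ = 7.10°; offset = 21.3·tan 7.10° = 2.653 m.
Layer 2: sin θ = 1740·sin 7.1°/698 = 0.3081, θ = 17.95°; offset = 14.1·tan 17.95° = 4.567 m.
Summing the layer offsets gives 7.220 m.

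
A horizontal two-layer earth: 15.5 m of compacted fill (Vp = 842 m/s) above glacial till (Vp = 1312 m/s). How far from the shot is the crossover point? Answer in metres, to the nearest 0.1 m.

66.4 m

θ_c = arcsin(842/1312) = 39.92°, so cos θ_c = 0.7669 and tᵢ = 2h cos θ_c/V₁ = 0.0282 s.
At crossover x/V₁ = x/V₂ + tᵢ ⇒ x = tᵢ/(1/V₁ − 1/V₂) = 0.02823/(1.1876e-03 − 7.6220e-04) = 66.36 m.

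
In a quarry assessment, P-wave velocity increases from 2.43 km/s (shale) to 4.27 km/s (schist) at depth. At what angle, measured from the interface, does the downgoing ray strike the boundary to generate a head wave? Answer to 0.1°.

At critical incidence the refracted ray runs along the interface (θ₂ = 90°), so sin θ_c = V₁/V₂.
θ_c = arcsin(2.43/4.27) = arcsin 0.5691 = 34.69°.
Measured from the interface: 90° − 34.69° = 55.31°.

55.3°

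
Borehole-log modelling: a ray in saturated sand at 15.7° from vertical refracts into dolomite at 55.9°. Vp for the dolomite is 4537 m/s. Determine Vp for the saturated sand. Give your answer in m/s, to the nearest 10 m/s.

sin 15.7° = 0.2706; sin 55.9° = 0.8281.
V₁ = V₂·(sin θ₁/sin θ₂) = 4537·(0.2706/0.8281) = 1482.64 m/s.

1480 m/s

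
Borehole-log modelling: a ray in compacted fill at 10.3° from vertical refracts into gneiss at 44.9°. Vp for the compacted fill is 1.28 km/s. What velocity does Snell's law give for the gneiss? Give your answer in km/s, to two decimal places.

sin 10.3° = 0.1788; sin 44.9° = 0.7059.
V₂ = V₁·(sin θ₂/sin θ₁) = 1.28·(0.7059/0.1788) = 5.05 km/s.

5.05 km/s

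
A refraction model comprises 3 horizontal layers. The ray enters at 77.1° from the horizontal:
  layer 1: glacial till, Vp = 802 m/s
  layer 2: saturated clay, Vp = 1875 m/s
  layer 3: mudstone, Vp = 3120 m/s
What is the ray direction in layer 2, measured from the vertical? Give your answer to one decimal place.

From the normal: θ₁ = 90° − 77.1° = 12.9°.
Snell's law across each interface conserves sin θ / V, so sin θ_2 = V_2·sin θ₁/V₁.
sin θ_2 = 1875 × sin 12.9° / 802 = 0.5219.
θ_2 = 31.46° from the vertical.

31.5°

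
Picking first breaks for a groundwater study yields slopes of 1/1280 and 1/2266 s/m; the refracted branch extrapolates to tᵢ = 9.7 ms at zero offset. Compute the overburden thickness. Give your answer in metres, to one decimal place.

7.5 m

θ_c = arcsin(1280/2266) = 34.39°; cos θ_c = 0.8252.
tᵢ = 2h cos θ_c/V₁ ⇒ h = tᵢ·V₁/(2 cos θ_c) = 0.0097·1280/(2·0.8252) = 7.52 m.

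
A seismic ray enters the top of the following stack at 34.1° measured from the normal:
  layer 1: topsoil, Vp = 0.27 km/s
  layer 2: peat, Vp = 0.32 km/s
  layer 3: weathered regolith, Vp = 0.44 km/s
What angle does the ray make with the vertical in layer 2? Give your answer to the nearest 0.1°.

Snell's law across each interface conserves sin θ / V, so sin θ_2 = V_2·sin θ₁/V₁.
sin θ_2 = 0.32 × sin 34.1° / 0.27 = 0.6645.
θ_2 = 41.64° from the vertical.

41.6°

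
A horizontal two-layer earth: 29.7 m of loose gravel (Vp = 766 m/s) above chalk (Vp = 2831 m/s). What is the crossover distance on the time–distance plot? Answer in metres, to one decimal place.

x_cross = 2h·√((V₂+V₁)/(V₂−V₁)).
(V₂+V₁)/(V₂−V₁) = (2831+766)/(2831−766) = 1.7419; √ = 1.3198.
x_cross = 2·29.7·1.3198 = 78.40 m.

78.4 m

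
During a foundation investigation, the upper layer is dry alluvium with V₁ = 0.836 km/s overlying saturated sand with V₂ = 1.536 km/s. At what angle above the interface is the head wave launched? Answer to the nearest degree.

At critical incidence the refracted ray runs along the interface (θ₂ = 90°), so sin θ_c = V₁/V₂.
θ_c = arcsin(0.836/1.536) = arcsin 0.5443 = 32.97°.
Measured from the interface: 90° − 32.97° = 57.03°.

57°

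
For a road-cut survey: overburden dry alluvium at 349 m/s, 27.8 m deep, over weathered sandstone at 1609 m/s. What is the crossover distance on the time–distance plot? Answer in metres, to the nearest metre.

x_cross = 2h·√((V₂+V₁)/(V₂−V₁)).
(V₂+V₁)/(V₂−V₁) = (1609+349)/(1609−349) = 1.5540; √ = 1.2466.
x_cross = 2·27.8·1.2466 = 69.31 m.

69 m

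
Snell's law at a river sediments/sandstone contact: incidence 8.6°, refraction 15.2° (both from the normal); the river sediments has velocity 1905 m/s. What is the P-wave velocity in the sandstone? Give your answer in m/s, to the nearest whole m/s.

Snell's law: sin 8.6°/V₁ = sin 15.2°/V₂.
V₂ = V₁·sin 15.2°/sin 8.6° = 1905 × 1.7534 = 3340.15 m/s.

3340 m/s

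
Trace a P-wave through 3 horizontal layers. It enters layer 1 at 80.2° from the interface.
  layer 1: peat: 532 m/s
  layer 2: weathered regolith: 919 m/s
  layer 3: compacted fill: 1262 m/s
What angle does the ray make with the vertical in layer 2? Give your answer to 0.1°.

17.1°

From the normal: θ₁ = 90° − 80.2° = 9.8°.
Ray parameter p = sin 9.8° / 532 = 3.1994e-04 s/m.
sin θ_2 = p·V_2 = 3.1994e-04 × 919 = 0.2940.
θ_2 = 17.10° from the vertical.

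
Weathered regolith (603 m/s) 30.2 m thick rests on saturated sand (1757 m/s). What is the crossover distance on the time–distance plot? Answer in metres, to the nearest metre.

θ_c = arcsin(603/1757) = 20.07°, so cos θ_c = 0.9393 and tᵢ = 2h cos θ_c/V₁ = 0.0941 s.
At crossover x/V₁ = x/V₂ + tᵢ ⇒ x = tᵢ/(1/V₁ − 1/V₂) = 0.09408/(1.6584e-03 − 5.6915e-04) = 86.38 m.

86 m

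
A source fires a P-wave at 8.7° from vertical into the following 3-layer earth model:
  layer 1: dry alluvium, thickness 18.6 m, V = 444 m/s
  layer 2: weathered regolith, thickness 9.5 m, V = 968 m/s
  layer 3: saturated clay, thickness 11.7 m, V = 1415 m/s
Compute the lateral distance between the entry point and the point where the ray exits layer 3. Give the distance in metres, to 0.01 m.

p = sin θ₁/V₁ = sin 8.7°/444 = 3.4068e-04 s/m is conserved through the stack.
Layer 1: θ = 8.70°; offset = 18.6·tan 8.70° = 2.8462 m.
Layer 2: sin θ = p·968 = 0.3298 → θ = 19.26°; offset = 9.5·tan 19.26° = 3.3185 m.
Layer 3: sin θ = p·1415 = 0.4821 → θ = 28.82°; offset = 11.7·tan 28.82° = 6.4374 m.
Summing the layer offsets gives 12.6021 m.

12.60 m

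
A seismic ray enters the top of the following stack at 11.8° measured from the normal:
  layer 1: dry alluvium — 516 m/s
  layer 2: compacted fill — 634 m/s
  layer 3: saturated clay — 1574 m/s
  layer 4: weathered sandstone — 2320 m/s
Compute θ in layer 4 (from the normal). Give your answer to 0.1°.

Ray parameter p = sin 11.8° / 516 = 3.9631e-04 s/m.
sin θ_4 = p·V_4 = 3.9631e-04 × 2320 = 0.9194.
θ_4 = 66.84° from the vertical.

66.8°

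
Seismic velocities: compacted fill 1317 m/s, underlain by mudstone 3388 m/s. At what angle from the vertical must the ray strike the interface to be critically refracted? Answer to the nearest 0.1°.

22.9°

At critical incidence the refracted ray runs along the interface (θ₂ = 90°), so sin θ_c = V₁/V₂.
θ_c = arcsin(1317/3388) = arcsin 0.3887 = 22.88°.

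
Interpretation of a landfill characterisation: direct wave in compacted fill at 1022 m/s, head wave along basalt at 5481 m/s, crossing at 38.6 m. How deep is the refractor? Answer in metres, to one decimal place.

h = (x_cross/2)·√((V₂−V₁)/(V₂+V₁)).
(V₂−V₁)/(V₂+V₁) = (5481−1022)/(5481+1022) = 0.6857; √ = 0.8281.
h = (38.6/2)·0.8281 = 15.98 m.

16.0 m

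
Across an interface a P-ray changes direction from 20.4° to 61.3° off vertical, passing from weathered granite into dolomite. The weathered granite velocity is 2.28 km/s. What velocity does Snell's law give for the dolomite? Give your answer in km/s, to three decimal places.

5.737 km/s

Snell's law: sin 20.4°/V₁ = sin 61.3°/V₂.
V₂ = V₁·sin 61.3°/sin 20.4° = 2.28 × 2.5164 = 5.737 km/s.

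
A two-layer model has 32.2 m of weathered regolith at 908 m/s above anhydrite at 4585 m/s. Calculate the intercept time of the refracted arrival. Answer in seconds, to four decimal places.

tᵢ = 2h·√(V₂²−V₁²)/(V₁V₂).
√(V₂²−V₁²) = √(4585²−908²) = 4494.2 m/s.
tᵢ = 2·32.2·4494.2/(908·4585) = 0.06952 s.

0.0695 s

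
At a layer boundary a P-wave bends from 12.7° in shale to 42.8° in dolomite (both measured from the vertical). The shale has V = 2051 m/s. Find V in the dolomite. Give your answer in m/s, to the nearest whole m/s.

Snell's law: sin 12.7°/V₁ = sin 42.8°/V₂.
V₂ = V₁·sin 42.8°/sin 12.7° = 2051 × 3.0905 = 6338.68 m/s.

6339 m/s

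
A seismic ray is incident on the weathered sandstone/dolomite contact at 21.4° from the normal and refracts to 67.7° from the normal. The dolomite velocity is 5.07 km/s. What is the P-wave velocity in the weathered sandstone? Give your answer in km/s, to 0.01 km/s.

2.00 km/s

Snell's law: sin 21.4°/V₁ = sin 67.7°/V₂.
V₁ = V₂·sin 21.4°/sin 67.7° = 5.07 × 0.3944 = 2.00 km/s.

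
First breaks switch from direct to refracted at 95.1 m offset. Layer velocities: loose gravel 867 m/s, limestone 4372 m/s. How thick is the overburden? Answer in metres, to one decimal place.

38.9 m

x_cross = 2h·√((V₂+V₁)/(V₂−V₁)) → h = x_cross / (2·√((V₂+V₁)/(V₂−V₁))).
√((V₂+V₁)/(V₂−V₁)) = √((4372+867)/(4372−867)) = 1.2226.
h = 95.1 / (2·1.2226) = 38.89 m.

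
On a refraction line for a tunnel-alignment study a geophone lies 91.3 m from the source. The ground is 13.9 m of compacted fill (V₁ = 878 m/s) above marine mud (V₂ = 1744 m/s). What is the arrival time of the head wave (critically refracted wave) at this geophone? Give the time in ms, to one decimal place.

t = x/V₂ + 2h·√(V₂²−V₁²)/(V₁V₂).
√(V₂²−V₁²) = √(1744²−878²) = 1506.9 m/s; delay term = 2·13.9·1506.9/(878·1744) = 0.02736 s.
t = 91.3/1744 + 0.02736 = 0.07971 s.

79.7 ms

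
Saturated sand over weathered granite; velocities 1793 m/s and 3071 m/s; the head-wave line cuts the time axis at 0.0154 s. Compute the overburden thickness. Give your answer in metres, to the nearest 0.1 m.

17.0 m

θ_c = arcsin(1793/3071) = 35.72°; cos θ_c = 0.8119.
tᵢ = 2h cos θ_c/V₁ ⇒ h = tᵢ·V₁/(2 cos θ_c) = 0.0154·1793/(2·0.8119) = 17.01 m.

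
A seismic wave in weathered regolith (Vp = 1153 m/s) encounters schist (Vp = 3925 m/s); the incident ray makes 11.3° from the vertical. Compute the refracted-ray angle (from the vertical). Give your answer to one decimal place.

sin θ₁/V₁ = sin θ₂/V₂ ⇒ sin θ₂ = 3925·sin 11.3°/1153 = 3925·0.1959/1153 = 0.6670.
θ₂ = sin⁻¹(0.6670) = 41.84° (from vertical).

41.8°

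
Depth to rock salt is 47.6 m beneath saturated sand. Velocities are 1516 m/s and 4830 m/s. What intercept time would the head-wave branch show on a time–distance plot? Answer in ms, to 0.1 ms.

59.6 ms

tᵢ = 2h·√(V₂²−V₁²)/(V₁V₂).
√(V₂²−V₁²) = √(4830²−1516²) = 4585.9 m/s.
tᵢ = 2·47.6·4585.9/(1516·4830) = 0.05962 s.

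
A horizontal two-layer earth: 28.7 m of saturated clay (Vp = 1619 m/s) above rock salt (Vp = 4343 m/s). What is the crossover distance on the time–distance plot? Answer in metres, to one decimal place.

84.9 m

θ_c = arcsin(1619/4343) = 21.89°, so cos θ_c = 0.9279 and tᵢ = 2h cos θ_c/V₁ = 0.0329 s.
At crossover x/V₁ = x/V₂ + tᵢ ⇒ x = tᵢ/(1/V₁ − 1/V₂) = 0.03290/(6.1767e-04 − 2.3026e-04) = 84.92 m.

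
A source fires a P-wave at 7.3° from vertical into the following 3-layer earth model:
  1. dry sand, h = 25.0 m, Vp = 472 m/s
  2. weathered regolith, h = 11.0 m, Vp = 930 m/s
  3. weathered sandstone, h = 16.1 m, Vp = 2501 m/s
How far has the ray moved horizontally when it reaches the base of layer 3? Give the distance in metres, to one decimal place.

Ray parameter p = sin 7.3° / 472 m/s = 2.6920e-04 s/m.
Layer 1: θ = 7.30°; offset = 25.0·tan 7.30° = 3.203 m.
Layer 2: sin θ = p·930 = 0.2504 → θ = 14.50°; offset = 11.0·tan 14.50° = 2.845 m.
Layer 3: sin θ = p·2501 = 0.6733 → θ = 42.32°; offset = 16.1·tan 42.32° = 14.661 m.
Σ offsets = 20.708 m.

20.7 m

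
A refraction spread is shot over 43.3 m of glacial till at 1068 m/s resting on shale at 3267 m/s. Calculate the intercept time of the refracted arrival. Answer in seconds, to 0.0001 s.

0.0766 s

θ_c = arcsin(V₁/V₂) = arcsin(1068/3267) = 19.08°; cos θ_c = 0.9451.
tᵢ = 2h·cos θ_c / V₁ = 2·43.3·0.9451 / 1068 = 0.07663 s.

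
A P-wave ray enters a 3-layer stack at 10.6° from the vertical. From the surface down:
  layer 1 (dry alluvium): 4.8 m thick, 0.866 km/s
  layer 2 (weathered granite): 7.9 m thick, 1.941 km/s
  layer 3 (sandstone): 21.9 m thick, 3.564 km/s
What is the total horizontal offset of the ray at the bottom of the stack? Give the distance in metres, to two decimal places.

Ray parameter p = sin 10.6° / 0.866 km/s = 2.1241e-01 s/km.
Layer 1: θ = 10.60°; offset = 4.8·tan 10.60° = 0.8983 m.
Layer 2: sin θ = p·1.941 = 0.4123 → θ = 24.35°; offset = 7.9·tan 24.35° = 3.5752 m.
Layer 3: sin θ = p·3.564 = 0.7570 → θ = 49.20°; offset = 21.9·tan 49.20° = 25.3755 m.
Total horizontal offset = 29.8489 m.

29.85 m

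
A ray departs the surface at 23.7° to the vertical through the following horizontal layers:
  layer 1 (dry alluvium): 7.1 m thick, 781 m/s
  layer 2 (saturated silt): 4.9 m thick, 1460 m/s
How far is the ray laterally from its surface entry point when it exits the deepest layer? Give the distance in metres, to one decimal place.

8.7 m

Apply Snell's law at each interface; in layer i the horizontal offset is hᵢ·tan θᵢ.
Layer 1: θ = 23.70°; offset = 7.1·tan 23.70° = 3.117 m.
Layer 2: sin θ = 1460·sin 23.7°/781 = 0.7514, θ = 48.71°; offset = 4.9·tan 48.71° = 5.580 m.
Summing the layer offsets gives 8.697 m.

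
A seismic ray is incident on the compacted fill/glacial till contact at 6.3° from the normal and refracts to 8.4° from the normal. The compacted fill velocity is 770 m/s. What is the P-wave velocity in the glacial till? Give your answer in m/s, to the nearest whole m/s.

1025 m/s

Snell's law: sin 6.3°/V₁ = sin 8.4°/V₂.
V₂ = V₁·sin 8.4°/sin 6.3° = 770 × 1.3312 = 1025.06 m/s.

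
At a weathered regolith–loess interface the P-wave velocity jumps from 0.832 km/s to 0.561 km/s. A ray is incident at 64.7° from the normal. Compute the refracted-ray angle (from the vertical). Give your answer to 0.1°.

37.6°

Snell's law: sin θ₂ = (V₂/V₁)·sin θ₁ = (0.561/0.832)·sin 64.7° = 0.6096.
θ₂ = sin⁻¹(0.6096) = 37.56° (from vertical).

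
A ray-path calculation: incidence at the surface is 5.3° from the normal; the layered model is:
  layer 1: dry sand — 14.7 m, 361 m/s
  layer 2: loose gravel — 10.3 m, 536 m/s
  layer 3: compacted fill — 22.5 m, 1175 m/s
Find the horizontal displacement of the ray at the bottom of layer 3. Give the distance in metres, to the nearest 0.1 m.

p = sin θ₁/V₁ = sin 5.3°/361 = 2.5587e-04 s/m is conserved through the stack.
Layer 1: θ = 5.30°; offset = 14.7·tan 5.30° = 1.364 m.
Layer 2: sin θ = p·536 = 0.1371 → θ = 7.88°; offset = 10.3·tan 7.88° = 1.426 m.
Layer 3: sin θ = p·1175 = 0.3007 → θ = 17.50°; offset = 22.5·tan 17.50° = 7.093 m.
Σ offsets = 9.883 m.

9.9 m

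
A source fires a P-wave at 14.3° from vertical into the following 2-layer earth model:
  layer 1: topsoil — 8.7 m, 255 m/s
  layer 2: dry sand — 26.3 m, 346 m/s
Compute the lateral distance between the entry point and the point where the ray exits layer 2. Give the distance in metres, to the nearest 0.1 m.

11.6 m

Ray parameter p = sin 14.3° / 255 m/s = 9.6862e-04 s/m.
Layer 1: θ = 14.30°; offset = 8.7·tan 14.30° = 2.218 m.
Layer 2: sin θ = p·346 = 0.3351 → θ = 19.58°; offset = 26.3·tan 19.58° = 9.355 m.
Total horizontal offset = 11.573 m.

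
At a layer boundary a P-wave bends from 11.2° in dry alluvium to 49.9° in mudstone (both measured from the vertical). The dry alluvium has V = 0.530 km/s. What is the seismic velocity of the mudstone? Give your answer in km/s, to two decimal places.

sin 11.2° = 0.1942; sin 49.9° = 0.7649.
V₂ = V₁·(sin θ₂/sin θ₁) = 0.530·(0.7649/0.1942) = 2.09 km/s.

2.09 km/s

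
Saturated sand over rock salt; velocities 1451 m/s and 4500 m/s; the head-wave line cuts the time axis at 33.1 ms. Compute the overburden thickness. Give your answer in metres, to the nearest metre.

θ_c = arcsin(1451/4500) = 18.81°; cos θ_c = 0.9466.
tᵢ = 2h cos θ_c/V₁ ⇒ h = tᵢ·V₁/(2 cos θ_c) = 0.0331·1451/(2·0.9466) = 25.37 m.

25 m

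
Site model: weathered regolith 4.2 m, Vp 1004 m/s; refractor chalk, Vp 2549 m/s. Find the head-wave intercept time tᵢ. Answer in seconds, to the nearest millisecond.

tᵢ = 2h·√(V₂²−V₁²)/(V₁V₂).
√(V₂²−V₁²) = √(2549²−1004²) = 2342.9 m/s.
tᵢ = 2·4.2·2342.9/(1004·2549) = 0.00769 s.

0.008 s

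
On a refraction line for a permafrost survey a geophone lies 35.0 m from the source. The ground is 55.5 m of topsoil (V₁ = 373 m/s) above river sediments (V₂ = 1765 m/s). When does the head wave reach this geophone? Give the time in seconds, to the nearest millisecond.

t = x/V₂ + 2h·√(V₂²−V₁²)/(V₁V₂).
√(V₂²−V₁²) = √(1765²−373²) = 1725.1 m/s; delay term = 2·55.5·1725.1/(373·1765) = 0.29087 s.
t = 35.0/1765 + 0.29087 = 0.31070 s.

0.311 s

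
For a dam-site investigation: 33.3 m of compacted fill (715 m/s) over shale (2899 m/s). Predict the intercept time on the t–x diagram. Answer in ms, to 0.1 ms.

90.3 ms

θ_c = arcsin(V₁/V₂) = arcsin(715/2899) = 14.28°; cos θ_c = 0.9691.
tᵢ = 2h·cos θ_c / V₁ = 2·33.3·0.9691 / 715 = 0.09027 s.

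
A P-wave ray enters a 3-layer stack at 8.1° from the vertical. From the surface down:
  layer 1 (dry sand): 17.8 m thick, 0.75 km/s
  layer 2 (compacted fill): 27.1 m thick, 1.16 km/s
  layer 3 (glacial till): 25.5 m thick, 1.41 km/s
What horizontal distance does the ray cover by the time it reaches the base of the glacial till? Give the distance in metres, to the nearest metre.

16 m

Ray parameter p = sin 8.1° / 0.75 km/s = 1.8787e-01 s/km.
Layer 1: θ = 8.10°; offset = 17.8·tan 8.10° = 2.533 m.
Layer 2: sin θ = p·1.16 = 0.2179 → θ = 12.59°; offset = 27.1·tan 12.59° = 6.051 m.
Layer 3: sin θ = p·1.41 = 0.2649 → θ = 15.36°; offset = 25.5·tan 15.36° = 7.005 m.
Total horizontal offset = 15.590 m.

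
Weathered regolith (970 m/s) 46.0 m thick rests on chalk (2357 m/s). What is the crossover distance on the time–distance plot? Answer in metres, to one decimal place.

x_cross = 2h·√((V₂+V₁)/(V₂−V₁)).
(V₂+V₁)/(V₂−V₁) = (2357+970)/(2357−970) = 2.3987; √ = 1.5488.
x_cross = 2·46.0·1.5488 = 142.49 m.

142.5 m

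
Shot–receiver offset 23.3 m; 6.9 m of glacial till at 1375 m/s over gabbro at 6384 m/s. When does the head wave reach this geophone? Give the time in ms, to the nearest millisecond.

θ_c = arcsin(V₁/V₂) = arcsin(1375/6384) = 12.44°, cos θ_c = 0.9765.
Intercept time tᵢ = 2h cos θ_c / V₁ = 2·6.9·0.9765/1375 = 0.00980 s.
t = x/V₂ + tᵢ = 23.3/6384 + 0.00980 = 0.01345 s.

13 ms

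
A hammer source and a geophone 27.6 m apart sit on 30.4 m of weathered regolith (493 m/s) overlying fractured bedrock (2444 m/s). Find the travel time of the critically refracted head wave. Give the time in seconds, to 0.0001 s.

t = x/V₂ + 2h·√(V₂²−V₁²)/(V₁V₂).
√(V₂²−V₁²) = √(2444²−493²) = 2393.8 m/s; delay term = 2·30.4·2393.8/(493·2444) = 0.12079 s.
t = 27.6/2444 + 0.12079 = 0.13208 s.

0.1321 s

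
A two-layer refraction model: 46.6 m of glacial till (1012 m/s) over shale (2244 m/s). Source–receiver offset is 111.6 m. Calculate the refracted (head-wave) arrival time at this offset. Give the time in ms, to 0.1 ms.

t = x/V₂ + 2h·√(V₂²−V₁²)/(V₁V₂).
√(V₂²−V₁²) = √(2244²−1012²) = 2002.8 m/s; delay term = 2·46.6·2002.8/(1012·2244) = 0.08220 s.
t = 111.6/2244 + 0.08220 = 0.13193 s.

131.9 ms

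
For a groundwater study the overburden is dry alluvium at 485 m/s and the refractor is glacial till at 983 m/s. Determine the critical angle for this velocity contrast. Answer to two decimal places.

29.56°

At critical incidence the refracted ray runs along the interface (θ₂ = 90°), so sin θ_c = V₁/V₂.
θ_c = arcsin(485/983) = arcsin 0.4934 = 29.56°.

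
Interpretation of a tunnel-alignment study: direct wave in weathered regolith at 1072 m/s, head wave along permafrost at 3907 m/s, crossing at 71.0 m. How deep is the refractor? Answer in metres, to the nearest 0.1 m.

x_cross = 2h·√((V₂+V₁)/(V₂−V₁)) → h = x_cross / (2·√((V₂+V₁)/(V₂−V₁))).
√((V₂+V₁)/(V₂−V₁)) = √((3907+1072)/(3907−1072)) = 1.3252.
h = 71.0 / (2·1.3252) = 26.79 m.

26.8 m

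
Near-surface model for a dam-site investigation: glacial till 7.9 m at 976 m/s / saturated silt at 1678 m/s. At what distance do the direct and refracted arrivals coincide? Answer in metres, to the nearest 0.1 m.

30.7 m

θ_c = arcsin(976/1678) = 35.57°, so cos θ_c = 0.8134 and tᵢ = 2h cos θ_c/V₁ = 0.0132 s.
At crossover x/V₁ = x/V₂ + tᵢ ⇒ x = tᵢ/(1/V₁ − 1/V₂) = 0.01317/(1.0246e-03 − 5.9595e-04) = 30.72 m.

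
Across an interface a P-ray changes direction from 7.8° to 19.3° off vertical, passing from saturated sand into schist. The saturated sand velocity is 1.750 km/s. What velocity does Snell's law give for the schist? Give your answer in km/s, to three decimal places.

sin 7.8° = 0.1357; sin 19.3° = 0.3305.
V₂ = V₁·(sin θ₂/sin θ₁) = 1.750·(0.3305/0.1357) = 4.262 km/s.

4.262 km/s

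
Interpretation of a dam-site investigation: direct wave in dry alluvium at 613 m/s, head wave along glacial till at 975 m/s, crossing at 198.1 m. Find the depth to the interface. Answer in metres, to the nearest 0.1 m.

h = (x_cross/2)·√((V₂−V₁)/(V₂+V₁)).
(V₂−V₁)/(V₂+V₁) = (975−613)/(975+613) = 0.2280; √ = 0.4775.
h = (198.1/2)·0.4775 = 47.29 m.

47.3 m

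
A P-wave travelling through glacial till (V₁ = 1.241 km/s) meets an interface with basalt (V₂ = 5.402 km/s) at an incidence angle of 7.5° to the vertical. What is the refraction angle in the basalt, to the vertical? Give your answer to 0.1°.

Snell's law: sin θ₂ = (V₂/V₁)·sin θ₁ = (5.402/1.241)·sin 7.5° = 0.5682.
θ₂ = sin⁻¹(0.5682) = 34.62° (from vertical).

34.6°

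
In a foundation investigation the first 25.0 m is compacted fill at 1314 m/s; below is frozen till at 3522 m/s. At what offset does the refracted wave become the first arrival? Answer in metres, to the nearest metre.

74 m

x_cross = 2h·√((V₂+V₁)/(V₂−V₁)).
(V₂+V₁)/(V₂−V₁) = (3522+1314)/(3522−1314) = 2.1902; √ = 1.4799.
x_cross = 2·25.0·1.4799 = 74.00 m.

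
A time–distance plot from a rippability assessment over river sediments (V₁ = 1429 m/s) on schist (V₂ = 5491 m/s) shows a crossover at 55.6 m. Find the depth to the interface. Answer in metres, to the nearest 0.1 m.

21.3 m

h = (x_cross/2)·√((V₂−V₁)/(V₂+V₁)).
(V₂−V₁)/(V₂+V₁) = (5491−1429)/(5491+1429) = 0.5870; √ = 0.7662.
h = (55.6/2)·0.7662 = 21.30 m.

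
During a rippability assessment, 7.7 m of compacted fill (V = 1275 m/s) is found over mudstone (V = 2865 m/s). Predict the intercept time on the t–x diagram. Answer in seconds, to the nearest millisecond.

0.011 s

tᵢ = 2h·√(V₂²−V₁²)/(V₁V₂).
√(V₂²−V₁²) = √(2865²−1275²) = 2565.7 m/s.
tᵢ = 2·7.7·2565.7/(1275·2865) = 0.01082 s.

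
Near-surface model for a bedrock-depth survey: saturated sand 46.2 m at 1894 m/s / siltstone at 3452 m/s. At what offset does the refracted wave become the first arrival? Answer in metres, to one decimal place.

x_cross = 2h·√((V₂+V₁)/(V₂−V₁)).
(V₂+V₁)/(V₂−V₁) = (3452+1894)/(3452−1894) = 3.4313; √ = 1.8524.
x_cross = 2·46.2·1.8524 = 171.16 m.

171.2 m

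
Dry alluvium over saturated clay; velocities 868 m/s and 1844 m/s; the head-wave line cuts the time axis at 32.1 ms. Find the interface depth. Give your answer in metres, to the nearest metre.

16 m

θ_c = arcsin(868/1844) = 28.08°; cos θ_c = 0.8823.
tᵢ = 2h cos θ_c/V₁ ⇒ h = tᵢ·V₁/(2 cos θ_c) = 0.0321·868/(2·0.8823) = 15.79 m.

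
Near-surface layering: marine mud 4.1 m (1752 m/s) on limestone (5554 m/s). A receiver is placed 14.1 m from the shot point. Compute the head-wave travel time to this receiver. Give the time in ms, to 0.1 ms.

7.0 ms

θ_c = arcsin(V₁/V₂) = arcsin(1752/5554) = 18.39°, cos θ_c = 0.9489.
Intercept time tᵢ = 2h cos θ_c / V₁ = 2·4.1·0.9489/1752 = 0.00444 s.
t = x/V₂ + tᵢ = 14.1/5554 + 0.00444 = 0.00698 s.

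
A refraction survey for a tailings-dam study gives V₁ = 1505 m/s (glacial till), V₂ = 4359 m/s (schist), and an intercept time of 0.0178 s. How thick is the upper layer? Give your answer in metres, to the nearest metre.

14 m

h = tᵢ·V₁·V₂ / (2·√(V₂²−V₁²)).
√(V₂²−V₁²) = √(4359² − 1505²) = 4090.9 m/s.
h = 0.0178 s × 1505 × 4359 / (2 × 4090.9) = 14.27 m.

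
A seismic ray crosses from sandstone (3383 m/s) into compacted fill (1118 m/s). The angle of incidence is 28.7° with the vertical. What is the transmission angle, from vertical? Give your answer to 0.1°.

9.1°

Snell's law: sin θ₂ = (V₂/V₁)·sin θ₁ = (1118/3383)·sin 28.7° = 0.1587.
θ₂ = sin⁻¹(0.1587) = 9.13° (from vertical).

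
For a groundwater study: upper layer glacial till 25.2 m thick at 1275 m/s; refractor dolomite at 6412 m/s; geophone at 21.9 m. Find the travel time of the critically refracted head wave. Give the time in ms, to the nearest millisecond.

t = x/V₂ + 2h·√(V₂²−V₁²)/(V₁V₂).
√(V₂²−V₁²) = √(6412²−1275²) = 6284.0 m/s; delay term = 2·25.2·6284.0/(1275·6412) = 0.03874 s.
t = 21.9/6412 + 0.03874 = 0.04216 s.

42 ms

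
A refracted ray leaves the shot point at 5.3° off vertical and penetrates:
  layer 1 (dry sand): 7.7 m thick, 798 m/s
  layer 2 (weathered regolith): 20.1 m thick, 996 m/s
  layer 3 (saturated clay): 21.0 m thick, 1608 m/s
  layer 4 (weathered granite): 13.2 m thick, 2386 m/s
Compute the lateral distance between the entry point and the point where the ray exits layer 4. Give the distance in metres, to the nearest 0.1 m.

p = sin θ₁/V₁ = sin 5.3°/798 = 1.1575e-04 s/m is conserved through the stack.
Layer 1: θ = 5.30°; offset = 7.7·tan 5.30° = 0.714 m.
Layer 2: sin θ = p·996 = 0.1153 → θ = 6.62°; offset = 20.1·tan 6.62° = 2.333 m.
Layer 3: sin θ = p·1608 = 0.1861 → θ = 10.73°; offset = 21.0·tan 10.73° = 3.978 m.
Layer 4: sin θ = p·2386 = 0.2762 → θ = 16.03°; offset = 13.2·tan 16.03° = 3.793 m.
Σ offsets = 10.819 m.

10.8 m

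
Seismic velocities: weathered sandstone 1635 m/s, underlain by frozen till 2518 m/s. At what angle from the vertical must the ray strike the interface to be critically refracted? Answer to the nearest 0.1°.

At critical incidence the refracted ray runs along the interface (θ₂ = 90°), so sin θ_c = V₁/V₂.
θ_c = arcsin(1635/2518) = arcsin 0.6493 = 40.49°.

40.5°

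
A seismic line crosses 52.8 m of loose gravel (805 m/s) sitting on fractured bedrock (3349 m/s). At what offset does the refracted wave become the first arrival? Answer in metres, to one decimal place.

134.9 m

θ_c = arcsin(805/3349) = 13.91°, so cos θ_c = 0.9707 and tᵢ = 2h cos θ_c/V₁ = 0.1273 s.
At crossover x/V₁ = x/V₂ + tᵢ ⇒ x = tᵢ/(1/V₁ − 1/V₂) = 0.12733/(1.2422e-03 − 2.9860e-04) = 134.94 m.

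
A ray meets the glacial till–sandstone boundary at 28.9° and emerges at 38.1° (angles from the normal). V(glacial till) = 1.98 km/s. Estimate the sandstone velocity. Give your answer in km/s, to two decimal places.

2.53 km/s

Snell's law: sin 28.9°/V₁ = sin 38.1°/V₂.
V₂ = V₁·sin 38.1°/sin 28.9° = 1.98 × 1.2768 = 2.53 km/s.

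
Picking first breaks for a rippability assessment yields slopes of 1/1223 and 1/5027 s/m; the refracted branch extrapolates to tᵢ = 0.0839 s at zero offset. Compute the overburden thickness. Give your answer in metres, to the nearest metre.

θ_c = arcsin(1223/5027) = 14.08°; cos θ_c = 0.9700.
tᵢ = 2h cos θ_c/V₁ ⇒ h = tᵢ·V₁/(2 cos θ_c) = 0.0839·1223/(2·0.9700) = 52.89 m.

53 m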